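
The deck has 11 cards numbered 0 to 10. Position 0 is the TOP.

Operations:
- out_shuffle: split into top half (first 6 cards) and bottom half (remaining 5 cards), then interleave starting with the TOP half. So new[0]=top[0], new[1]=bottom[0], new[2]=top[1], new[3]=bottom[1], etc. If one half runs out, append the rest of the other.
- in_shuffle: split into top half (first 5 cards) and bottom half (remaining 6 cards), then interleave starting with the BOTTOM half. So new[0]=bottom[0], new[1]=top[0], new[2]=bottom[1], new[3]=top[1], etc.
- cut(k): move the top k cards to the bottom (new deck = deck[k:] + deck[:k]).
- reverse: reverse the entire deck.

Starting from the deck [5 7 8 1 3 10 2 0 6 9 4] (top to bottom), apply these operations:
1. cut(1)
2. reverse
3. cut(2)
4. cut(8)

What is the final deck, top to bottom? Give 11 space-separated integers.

Answer: 7 5 4 9 6 0 2 10 3 1 8

Derivation:
After op 1 (cut(1)): [7 8 1 3 10 2 0 6 9 4 5]
After op 2 (reverse): [5 4 9 6 0 2 10 3 1 8 7]
After op 3 (cut(2)): [9 6 0 2 10 3 1 8 7 5 4]
After op 4 (cut(8)): [7 5 4 9 6 0 2 10 3 1 8]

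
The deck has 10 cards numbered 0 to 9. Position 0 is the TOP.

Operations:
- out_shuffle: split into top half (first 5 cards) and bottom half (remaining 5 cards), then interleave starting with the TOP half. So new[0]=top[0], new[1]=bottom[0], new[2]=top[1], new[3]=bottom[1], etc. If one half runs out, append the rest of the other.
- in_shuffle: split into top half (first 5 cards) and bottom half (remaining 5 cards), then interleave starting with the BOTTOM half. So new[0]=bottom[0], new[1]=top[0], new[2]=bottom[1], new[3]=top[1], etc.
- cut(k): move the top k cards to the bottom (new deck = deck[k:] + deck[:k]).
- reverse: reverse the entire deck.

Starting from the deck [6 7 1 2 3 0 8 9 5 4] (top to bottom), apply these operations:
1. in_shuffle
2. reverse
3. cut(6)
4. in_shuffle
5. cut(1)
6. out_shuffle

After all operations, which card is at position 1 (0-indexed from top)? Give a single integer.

Answer: 1

Derivation:
After op 1 (in_shuffle): [0 6 8 7 9 1 5 2 4 3]
After op 2 (reverse): [3 4 2 5 1 9 7 8 6 0]
After op 3 (cut(6)): [7 8 6 0 3 4 2 5 1 9]
After op 4 (in_shuffle): [4 7 2 8 5 6 1 0 9 3]
After op 5 (cut(1)): [7 2 8 5 6 1 0 9 3 4]
After op 6 (out_shuffle): [7 1 2 0 8 9 5 3 6 4]
Position 1: card 1.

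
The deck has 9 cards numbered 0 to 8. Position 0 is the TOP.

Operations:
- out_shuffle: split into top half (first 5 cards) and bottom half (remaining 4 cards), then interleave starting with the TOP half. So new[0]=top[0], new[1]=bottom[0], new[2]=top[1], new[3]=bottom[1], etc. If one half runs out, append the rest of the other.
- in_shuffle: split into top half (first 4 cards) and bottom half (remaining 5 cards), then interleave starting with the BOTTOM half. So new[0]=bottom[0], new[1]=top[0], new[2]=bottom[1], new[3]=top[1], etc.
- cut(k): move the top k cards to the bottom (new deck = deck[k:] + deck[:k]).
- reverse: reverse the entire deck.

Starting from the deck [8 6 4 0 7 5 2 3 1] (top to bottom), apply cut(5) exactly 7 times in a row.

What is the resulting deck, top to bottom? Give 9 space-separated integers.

After op 1 (cut(5)): [5 2 3 1 8 6 4 0 7]
After op 2 (cut(5)): [6 4 0 7 5 2 3 1 8]
After op 3 (cut(5)): [2 3 1 8 6 4 0 7 5]
After op 4 (cut(5)): [4 0 7 5 2 3 1 8 6]
After op 5 (cut(5)): [3 1 8 6 4 0 7 5 2]
After op 6 (cut(5)): [0 7 5 2 3 1 8 6 4]
After op 7 (cut(5)): [1 8 6 4 0 7 5 2 3]

Answer: 1 8 6 4 0 7 5 2 3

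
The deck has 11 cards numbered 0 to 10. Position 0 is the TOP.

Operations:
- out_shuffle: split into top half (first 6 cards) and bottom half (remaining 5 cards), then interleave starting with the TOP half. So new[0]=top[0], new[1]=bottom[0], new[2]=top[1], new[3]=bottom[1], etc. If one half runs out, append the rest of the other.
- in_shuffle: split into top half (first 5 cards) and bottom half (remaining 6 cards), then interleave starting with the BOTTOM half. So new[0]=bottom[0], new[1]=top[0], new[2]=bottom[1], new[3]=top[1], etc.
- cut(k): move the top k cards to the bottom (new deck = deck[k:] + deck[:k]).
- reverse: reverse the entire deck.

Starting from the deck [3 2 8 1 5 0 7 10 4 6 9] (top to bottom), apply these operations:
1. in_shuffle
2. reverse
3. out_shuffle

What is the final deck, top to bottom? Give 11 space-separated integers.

After op 1 (in_shuffle): [0 3 7 2 10 8 4 1 6 5 9]
After op 2 (reverse): [9 5 6 1 4 8 10 2 7 3 0]
After op 3 (out_shuffle): [9 10 5 2 6 7 1 3 4 0 8]

Answer: 9 10 5 2 6 7 1 3 4 0 8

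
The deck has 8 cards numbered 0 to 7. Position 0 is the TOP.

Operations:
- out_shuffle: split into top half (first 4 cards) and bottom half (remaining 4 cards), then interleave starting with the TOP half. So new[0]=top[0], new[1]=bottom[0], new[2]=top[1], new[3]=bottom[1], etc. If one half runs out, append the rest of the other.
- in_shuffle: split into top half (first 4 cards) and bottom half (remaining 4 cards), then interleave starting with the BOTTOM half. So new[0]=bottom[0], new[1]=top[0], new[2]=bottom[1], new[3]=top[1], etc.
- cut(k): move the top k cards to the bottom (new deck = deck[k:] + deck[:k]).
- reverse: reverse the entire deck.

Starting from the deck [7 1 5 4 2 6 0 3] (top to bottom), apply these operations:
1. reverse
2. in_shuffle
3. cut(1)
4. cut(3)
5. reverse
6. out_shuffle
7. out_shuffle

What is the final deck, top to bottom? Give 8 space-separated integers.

Answer: 0 3 2 6 5 4 7 1

Derivation:
After op 1 (reverse): [3 0 6 2 4 5 1 7]
After op 2 (in_shuffle): [4 3 5 0 1 6 7 2]
After op 3 (cut(1)): [3 5 0 1 6 7 2 4]
After op 4 (cut(3)): [1 6 7 2 4 3 5 0]
After op 5 (reverse): [0 5 3 4 2 7 6 1]
After op 6 (out_shuffle): [0 2 5 7 3 6 4 1]
After op 7 (out_shuffle): [0 3 2 6 5 4 7 1]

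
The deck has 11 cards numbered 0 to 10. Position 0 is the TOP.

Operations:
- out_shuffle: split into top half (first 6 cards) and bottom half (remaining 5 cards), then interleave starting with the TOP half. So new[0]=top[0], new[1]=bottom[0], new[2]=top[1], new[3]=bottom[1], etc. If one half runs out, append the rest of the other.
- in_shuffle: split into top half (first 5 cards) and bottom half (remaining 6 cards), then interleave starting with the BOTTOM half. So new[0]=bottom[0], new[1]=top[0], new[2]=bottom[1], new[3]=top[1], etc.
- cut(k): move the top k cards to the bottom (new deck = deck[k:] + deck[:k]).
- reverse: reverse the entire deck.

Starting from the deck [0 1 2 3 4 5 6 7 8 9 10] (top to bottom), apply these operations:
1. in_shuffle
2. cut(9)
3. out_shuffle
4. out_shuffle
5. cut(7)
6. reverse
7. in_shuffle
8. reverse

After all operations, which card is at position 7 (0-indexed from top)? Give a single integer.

After op 1 (in_shuffle): [5 0 6 1 7 2 8 3 9 4 10]
After op 2 (cut(9)): [4 10 5 0 6 1 7 2 8 3 9]
After op 3 (out_shuffle): [4 7 10 2 5 8 0 3 6 9 1]
After op 4 (out_shuffle): [4 0 7 3 10 6 2 9 5 1 8]
After op 5 (cut(7)): [9 5 1 8 4 0 7 3 10 6 2]
After op 6 (reverse): [2 6 10 3 7 0 4 8 1 5 9]
After op 7 (in_shuffle): [0 2 4 6 8 10 1 3 5 7 9]
After op 8 (reverse): [9 7 5 3 1 10 8 6 4 2 0]
Position 7: card 6.

Answer: 6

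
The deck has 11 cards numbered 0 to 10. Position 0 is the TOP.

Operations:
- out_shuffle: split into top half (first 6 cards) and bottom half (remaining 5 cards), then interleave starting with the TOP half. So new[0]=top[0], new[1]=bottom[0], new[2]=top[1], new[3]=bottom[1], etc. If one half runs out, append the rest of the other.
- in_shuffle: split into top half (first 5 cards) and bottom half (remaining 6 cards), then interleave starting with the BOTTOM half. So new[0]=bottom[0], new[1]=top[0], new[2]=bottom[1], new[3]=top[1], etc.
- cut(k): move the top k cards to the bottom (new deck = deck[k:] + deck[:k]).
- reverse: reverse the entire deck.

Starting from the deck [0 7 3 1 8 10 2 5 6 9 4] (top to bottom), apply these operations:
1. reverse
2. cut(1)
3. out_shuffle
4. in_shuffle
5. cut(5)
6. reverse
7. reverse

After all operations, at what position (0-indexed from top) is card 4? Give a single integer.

Answer: 3

Derivation:
After op 1 (reverse): [4 9 6 5 2 10 8 1 3 7 0]
After op 2 (cut(1)): [9 6 5 2 10 8 1 3 7 0 4]
After op 3 (out_shuffle): [9 1 6 3 5 7 2 0 10 4 8]
After op 4 (in_shuffle): [7 9 2 1 0 6 10 3 4 5 8]
After op 5 (cut(5)): [6 10 3 4 5 8 7 9 2 1 0]
After op 6 (reverse): [0 1 2 9 7 8 5 4 3 10 6]
After op 7 (reverse): [6 10 3 4 5 8 7 9 2 1 0]
Card 4 is at position 3.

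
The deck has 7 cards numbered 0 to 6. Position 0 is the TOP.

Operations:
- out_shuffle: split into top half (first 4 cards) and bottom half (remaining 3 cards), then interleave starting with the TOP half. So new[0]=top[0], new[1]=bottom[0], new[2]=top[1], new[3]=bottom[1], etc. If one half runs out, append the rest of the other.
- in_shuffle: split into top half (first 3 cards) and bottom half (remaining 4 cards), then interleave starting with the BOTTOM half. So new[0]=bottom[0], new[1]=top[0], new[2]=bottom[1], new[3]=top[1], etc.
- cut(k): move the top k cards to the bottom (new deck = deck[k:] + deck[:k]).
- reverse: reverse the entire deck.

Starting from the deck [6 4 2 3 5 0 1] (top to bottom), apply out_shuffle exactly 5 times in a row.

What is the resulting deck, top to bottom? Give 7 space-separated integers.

Answer: 6 2 5 1 4 3 0

Derivation:
After op 1 (out_shuffle): [6 5 4 0 2 1 3]
After op 2 (out_shuffle): [6 2 5 1 4 3 0]
After op 3 (out_shuffle): [6 4 2 3 5 0 1]
After op 4 (out_shuffle): [6 5 4 0 2 1 3]
After op 5 (out_shuffle): [6 2 5 1 4 3 0]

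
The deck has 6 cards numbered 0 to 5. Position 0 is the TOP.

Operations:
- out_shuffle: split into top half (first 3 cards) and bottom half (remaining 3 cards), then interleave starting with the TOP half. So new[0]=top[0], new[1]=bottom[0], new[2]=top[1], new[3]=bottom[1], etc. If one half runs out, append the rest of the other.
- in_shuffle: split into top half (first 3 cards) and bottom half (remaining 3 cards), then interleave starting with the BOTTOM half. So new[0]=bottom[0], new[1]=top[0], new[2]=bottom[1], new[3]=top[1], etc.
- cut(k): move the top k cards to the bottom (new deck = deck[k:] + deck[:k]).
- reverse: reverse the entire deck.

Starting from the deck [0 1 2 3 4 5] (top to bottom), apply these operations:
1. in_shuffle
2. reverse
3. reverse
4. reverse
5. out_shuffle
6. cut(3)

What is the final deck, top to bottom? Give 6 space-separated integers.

After op 1 (in_shuffle): [3 0 4 1 5 2]
After op 2 (reverse): [2 5 1 4 0 3]
After op 3 (reverse): [3 0 4 1 5 2]
After op 4 (reverse): [2 5 1 4 0 3]
After op 5 (out_shuffle): [2 4 5 0 1 3]
After op 6 (cut(3)): [0 1 3 2 4 5]

Answer: 0 1 3 2 4 5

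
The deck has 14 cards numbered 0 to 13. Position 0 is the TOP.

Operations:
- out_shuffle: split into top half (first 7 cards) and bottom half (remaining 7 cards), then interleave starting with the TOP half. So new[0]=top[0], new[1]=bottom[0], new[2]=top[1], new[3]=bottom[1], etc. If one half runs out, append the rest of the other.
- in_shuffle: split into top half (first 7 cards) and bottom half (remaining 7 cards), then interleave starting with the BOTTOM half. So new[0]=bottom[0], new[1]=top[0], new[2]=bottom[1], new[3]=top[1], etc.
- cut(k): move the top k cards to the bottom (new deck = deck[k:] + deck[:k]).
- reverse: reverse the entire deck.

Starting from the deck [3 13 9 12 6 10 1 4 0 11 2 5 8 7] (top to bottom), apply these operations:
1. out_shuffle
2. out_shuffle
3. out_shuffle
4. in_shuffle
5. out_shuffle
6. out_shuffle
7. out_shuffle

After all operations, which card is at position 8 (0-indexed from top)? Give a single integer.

Answer: 3

Derivation:
After op 1 (out_shuffle): [3 4 13 0 9 11 12 2 6 5 10 8 1 7]
After op 2 (out_shuffle): [3 2 4 6 13 5 0 10 9 8 11 1 12 7]
After op 3 (out_shuffle): [3 10 2 9 4 8 6 11 13 1 5 12 0 7]
After op 4 (in_shuffle): [11 3 13 10 1 2 5 9 12 4 0 8 7 6]
After op 5 (out_shuffle): [11 9 3 12 13 4 10 0 1 8 2 7 5 6]
After op 6 (out_shuffle): [11 0 9 1 3 8 12 2 13 7 4 5 10 6]
After op 7 (out_shuffle): [11 2 0 13 9 7 1 4 3 5 8 10 12 6]
Position 8: card 3.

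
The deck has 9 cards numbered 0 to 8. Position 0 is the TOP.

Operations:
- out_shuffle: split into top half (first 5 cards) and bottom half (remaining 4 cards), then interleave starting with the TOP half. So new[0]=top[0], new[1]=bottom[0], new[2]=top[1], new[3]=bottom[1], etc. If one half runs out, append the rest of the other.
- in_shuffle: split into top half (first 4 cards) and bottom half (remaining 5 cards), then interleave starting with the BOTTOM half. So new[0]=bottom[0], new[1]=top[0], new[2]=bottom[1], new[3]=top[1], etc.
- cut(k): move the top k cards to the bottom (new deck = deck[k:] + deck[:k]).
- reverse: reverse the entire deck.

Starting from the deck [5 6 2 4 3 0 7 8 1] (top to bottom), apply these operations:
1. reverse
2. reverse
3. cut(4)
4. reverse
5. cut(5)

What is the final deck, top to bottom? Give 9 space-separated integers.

Answer: 8 7 0 3 4 2 6 5 1

Derivation:
After op 1 (reverse): [1 8 7 0 3 4 2 6 5]
After op 2 (reverse): [5 6 2 4 3 0 7 8 1]
After op 3 (cut(4)): [3 0 7 8 1 5 6 2 4]
After op 4 (reverse): [4 2 6 5 1 8 7 0 3]
After op 5 (cut(5)): [8 7 0 3 4 2 6 5 1]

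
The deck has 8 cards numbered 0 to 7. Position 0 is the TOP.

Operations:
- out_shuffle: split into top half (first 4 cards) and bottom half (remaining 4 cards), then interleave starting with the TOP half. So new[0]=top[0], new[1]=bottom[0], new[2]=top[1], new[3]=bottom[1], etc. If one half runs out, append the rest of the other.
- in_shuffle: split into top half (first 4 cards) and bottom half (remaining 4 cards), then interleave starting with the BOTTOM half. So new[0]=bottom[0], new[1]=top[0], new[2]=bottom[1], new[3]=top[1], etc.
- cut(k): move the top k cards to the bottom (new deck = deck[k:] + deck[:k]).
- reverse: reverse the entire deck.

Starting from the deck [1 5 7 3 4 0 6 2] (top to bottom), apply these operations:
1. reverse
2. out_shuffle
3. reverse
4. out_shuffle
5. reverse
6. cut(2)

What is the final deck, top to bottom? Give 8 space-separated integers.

Answer: 3 5 6 4 7 1 2 0

Derivation:
After op 1 (reverse): [2 6 0 4 3 7 5 1]
After op 2 (out_shuffle): [2 3 6 7 0 5 4 1]
After op 3 (reverse): [1 4 5 0 7 6 3 2]
After op 4 (out_shuffle): [1 7 4 6 5 3 0 2]
After op 5 (reverse): [2 0 3 5 6 4 7 1]
After op 6 (cut(2)): [3 5 6 4 7 1 2 0]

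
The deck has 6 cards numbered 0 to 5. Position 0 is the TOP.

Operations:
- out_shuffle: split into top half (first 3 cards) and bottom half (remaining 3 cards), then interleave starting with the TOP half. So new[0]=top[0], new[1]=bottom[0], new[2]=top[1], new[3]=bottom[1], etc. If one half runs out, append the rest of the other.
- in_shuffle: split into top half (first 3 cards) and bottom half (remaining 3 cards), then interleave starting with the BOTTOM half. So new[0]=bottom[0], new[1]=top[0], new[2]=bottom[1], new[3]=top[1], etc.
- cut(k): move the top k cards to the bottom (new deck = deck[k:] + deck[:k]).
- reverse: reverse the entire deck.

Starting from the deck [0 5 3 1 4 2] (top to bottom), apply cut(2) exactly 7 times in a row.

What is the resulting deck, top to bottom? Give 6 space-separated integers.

Answer: 3 1 4 2 0 5

Derivation:
After op 1 (cut(2)): [3 1 4 2 0 5]
After op 2 (cut(2)): [4 2 0 5 3 1]
After op 3 (cut(2)): [0 5 3 1 4 2]
After op 4 (cut(2)): [3 1 4 2 0 5]
After op 5 (cut(2)): [4 2 0 5 3 1]
After op 6 (cut(2)): [0 5 3 1 4 2]
After op 7 (cut(2)): [3 1 4 2 0 5]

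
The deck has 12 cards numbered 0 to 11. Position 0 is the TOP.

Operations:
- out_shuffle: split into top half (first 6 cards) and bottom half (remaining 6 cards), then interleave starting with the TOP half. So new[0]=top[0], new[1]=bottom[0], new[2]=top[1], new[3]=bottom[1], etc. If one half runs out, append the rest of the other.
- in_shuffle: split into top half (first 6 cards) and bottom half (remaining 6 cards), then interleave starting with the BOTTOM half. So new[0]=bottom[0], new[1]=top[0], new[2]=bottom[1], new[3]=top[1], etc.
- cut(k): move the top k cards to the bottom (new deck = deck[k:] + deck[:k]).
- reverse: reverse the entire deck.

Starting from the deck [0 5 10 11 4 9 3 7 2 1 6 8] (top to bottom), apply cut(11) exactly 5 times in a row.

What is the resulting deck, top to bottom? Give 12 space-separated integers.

After op 1 (cut(11)): [8 0 5 10 11 4 9 3 7 2 1 6]
After op 2 (cut(11)): [6 8 0 5 10 11 4 9 3 7 2 1]
After op 3 (cut(11)): [1 6 8 0 5 10 11 4 9 3 7 2]
After op 4 (cut(11)): [2 1 6 8 0 5 10 11 4 9 3 7]
After op 5 (cut(11)): [7 2 1 6 8 0 5 10 11 4 9 3]

Answer: 7 2 1 6 8 0 5 10 11 4 9 3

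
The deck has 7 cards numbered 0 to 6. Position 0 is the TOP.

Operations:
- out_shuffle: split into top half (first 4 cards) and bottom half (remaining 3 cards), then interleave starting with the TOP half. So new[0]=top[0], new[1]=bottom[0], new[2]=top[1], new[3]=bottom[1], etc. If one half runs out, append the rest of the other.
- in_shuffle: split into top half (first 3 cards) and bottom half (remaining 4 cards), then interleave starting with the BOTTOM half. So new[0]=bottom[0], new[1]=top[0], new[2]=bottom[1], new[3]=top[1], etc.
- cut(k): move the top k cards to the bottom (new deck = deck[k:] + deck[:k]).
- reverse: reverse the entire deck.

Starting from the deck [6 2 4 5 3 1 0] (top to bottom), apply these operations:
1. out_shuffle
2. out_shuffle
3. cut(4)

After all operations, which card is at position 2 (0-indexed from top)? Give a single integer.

Answer: 1

Derivation:
After op 1 (out_shuffle): [6 3 2 1 4 0 5]
After op 2 (out_shuffle): [6 4 3 0 2 5 1]
After op 3 (cut(4)): [2 5 1 6 4 3 0]
Position 2: card 1.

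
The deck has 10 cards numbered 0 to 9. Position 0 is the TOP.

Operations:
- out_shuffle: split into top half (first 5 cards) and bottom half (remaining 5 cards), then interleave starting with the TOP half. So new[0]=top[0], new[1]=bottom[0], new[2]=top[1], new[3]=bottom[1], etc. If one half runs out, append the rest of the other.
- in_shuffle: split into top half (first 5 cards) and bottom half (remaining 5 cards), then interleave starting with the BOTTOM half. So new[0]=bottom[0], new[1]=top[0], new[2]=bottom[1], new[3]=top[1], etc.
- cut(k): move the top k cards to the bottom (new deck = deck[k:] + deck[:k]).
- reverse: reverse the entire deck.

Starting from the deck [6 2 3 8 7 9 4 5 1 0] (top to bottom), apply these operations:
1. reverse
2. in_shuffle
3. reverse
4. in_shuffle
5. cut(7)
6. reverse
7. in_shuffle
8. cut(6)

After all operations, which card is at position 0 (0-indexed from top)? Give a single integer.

After op 1 (reverse): [0 1 5 4 9 7 8 3 2 6]
After op 2 (in_shuffle): [7 0 8 1 3 5 2 4 6 9]
After op 3 (reverse): [9 6 4 2 5 3 1 8 0 7]
After op 4 (in_shuffle): [3 9 1 6 8 4 0 2 7 5]
After op 5 (cut(7)): [2 7 5 3 9 1 6 8 4 0]
After op 6 (reverse): [0 4 8 6 1 9 3 5 7 2]
After op 7 (in_shuffle): [9 0 3 4 5 8 7 6 2 1]
After op 8 (cut(6)): [7 6 2 1 9 0 3 4 5 8]
Position 0: card 7.

Answer: 7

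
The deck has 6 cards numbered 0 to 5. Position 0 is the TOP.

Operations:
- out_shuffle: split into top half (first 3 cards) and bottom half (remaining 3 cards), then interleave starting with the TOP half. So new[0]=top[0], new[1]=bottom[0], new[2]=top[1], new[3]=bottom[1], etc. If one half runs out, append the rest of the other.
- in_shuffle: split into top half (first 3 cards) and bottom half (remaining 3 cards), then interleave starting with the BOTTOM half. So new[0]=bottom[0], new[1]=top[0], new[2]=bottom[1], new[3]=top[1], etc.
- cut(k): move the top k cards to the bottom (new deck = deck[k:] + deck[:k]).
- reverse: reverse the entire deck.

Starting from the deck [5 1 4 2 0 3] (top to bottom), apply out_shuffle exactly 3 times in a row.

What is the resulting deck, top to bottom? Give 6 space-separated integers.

Answer: 5 4 0 1 2 3

Derivation:
After op 1 (out_shuffle): [5 2 1 0 4 3]
After op 2 (out_shuffle): [5 0 2 4 1 3]
After op 3 (out_shuffle): [5 4 0 1 2 3]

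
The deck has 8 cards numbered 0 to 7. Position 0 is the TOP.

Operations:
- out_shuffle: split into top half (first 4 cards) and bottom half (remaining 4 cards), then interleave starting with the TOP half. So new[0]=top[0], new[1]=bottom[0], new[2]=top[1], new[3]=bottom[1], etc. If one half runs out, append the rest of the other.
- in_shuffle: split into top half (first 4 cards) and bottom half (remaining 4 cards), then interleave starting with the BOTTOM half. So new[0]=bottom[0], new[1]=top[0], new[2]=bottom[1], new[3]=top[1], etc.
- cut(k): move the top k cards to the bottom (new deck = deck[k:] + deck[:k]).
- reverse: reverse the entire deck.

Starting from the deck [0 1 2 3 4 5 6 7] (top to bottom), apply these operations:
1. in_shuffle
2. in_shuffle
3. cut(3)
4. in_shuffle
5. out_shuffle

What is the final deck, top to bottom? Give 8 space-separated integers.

Answer: 1 4 0 5 6 2 7 3

Derivation:
After op 1 (in_shuffle): [4 0 5 1 6 2 7 3]
After op 2 (in_shuffle): [6 4 2 0 7 5 3 1]
After op 3 (cut(3)): [0 7 5 3 1 6 4 2]
After op 4 (in_shuffle): [1 0 6 7 4 5 2 3]
After op 5 (out_shuffle): [1 4 0 5 6 2 7 3]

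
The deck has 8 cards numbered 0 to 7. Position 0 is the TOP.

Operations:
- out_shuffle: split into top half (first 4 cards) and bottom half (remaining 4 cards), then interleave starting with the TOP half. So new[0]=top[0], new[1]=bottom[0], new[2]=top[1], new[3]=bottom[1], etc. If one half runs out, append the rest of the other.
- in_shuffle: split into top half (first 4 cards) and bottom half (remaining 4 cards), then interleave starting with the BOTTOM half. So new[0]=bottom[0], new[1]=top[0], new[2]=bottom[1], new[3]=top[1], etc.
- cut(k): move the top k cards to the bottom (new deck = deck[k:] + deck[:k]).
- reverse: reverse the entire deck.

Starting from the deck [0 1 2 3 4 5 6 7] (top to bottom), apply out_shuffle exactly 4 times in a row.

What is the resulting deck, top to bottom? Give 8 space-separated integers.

Answer: 0 4 1 5 2 6 3 7

Derivation:
After op 1 (out_shuffle): [0 4 1 5 2 6 3 7]
After op 2 (out_shuffle): [0 2 4 6 1 3 5 7]
After op 3 (out_shuffle): [0 1 2 3 4 5 6 7]
After op 4 (out_shuffle): [0 4 1 5 2 6 3 7]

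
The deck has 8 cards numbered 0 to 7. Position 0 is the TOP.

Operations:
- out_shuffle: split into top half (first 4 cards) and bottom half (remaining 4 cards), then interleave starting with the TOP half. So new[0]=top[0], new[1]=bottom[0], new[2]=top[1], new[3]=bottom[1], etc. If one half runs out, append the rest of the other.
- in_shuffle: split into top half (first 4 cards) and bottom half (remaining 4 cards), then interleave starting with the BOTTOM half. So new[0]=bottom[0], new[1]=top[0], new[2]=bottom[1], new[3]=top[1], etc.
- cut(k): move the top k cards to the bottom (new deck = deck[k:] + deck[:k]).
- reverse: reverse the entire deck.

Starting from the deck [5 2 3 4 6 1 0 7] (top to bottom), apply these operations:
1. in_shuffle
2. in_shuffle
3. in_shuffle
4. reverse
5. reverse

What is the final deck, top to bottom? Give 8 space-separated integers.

Answer: 7 0 1 6 4 3 2 5

Derivation:
After op 1 (in_shuffle): [6 5 1 2 0 3 7 4]
After op 2 (in_shuffle): [0 6 3 5 7 1 4 2]
After op 3 (in_shuffle): [7 0 1 6 4 3 2 5]
After op 4 (reverse): [5 2 3 4 6 1 0 7]
After op 5 (reverse): [7 0 1 6 4 3 2 5]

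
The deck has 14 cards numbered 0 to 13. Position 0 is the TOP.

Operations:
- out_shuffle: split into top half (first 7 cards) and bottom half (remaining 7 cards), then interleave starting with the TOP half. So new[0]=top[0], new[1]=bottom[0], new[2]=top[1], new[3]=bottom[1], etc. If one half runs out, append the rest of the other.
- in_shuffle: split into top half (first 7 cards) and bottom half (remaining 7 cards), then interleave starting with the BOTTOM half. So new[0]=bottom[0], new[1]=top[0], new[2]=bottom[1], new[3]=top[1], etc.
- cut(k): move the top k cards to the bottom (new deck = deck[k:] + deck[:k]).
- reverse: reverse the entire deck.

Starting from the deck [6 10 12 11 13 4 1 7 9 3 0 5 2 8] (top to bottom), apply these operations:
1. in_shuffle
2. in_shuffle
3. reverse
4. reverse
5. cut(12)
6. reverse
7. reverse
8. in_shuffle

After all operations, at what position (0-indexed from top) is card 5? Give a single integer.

Answer: 9

Derivation:
After op 1 (in_shuffle): [7 6 9 10 3 12 0 11 5 13 2 4 8 1]
After op 2 (in_shuffle): [11 7 5 6 13 9 2 10 4 3 8 12 1 0]
After op 3 (reverse): [0 1 12 8 3 4 10 2 9 13 6 5 7 11]
After op 4 (reverse): [11 7 5 6 13 9 2 10 4 3 8 12 1 0]
After op 5 (cut(12)): [1 0 11 7 5 6 13 9 2 10 4 3 8 12]
After op 6 (reverse): [12 8 3 4 10 2 9 13 6 5 7 11 0 1]
After op 7 (reverse): [1 0 11 7 5 6 13 9 2 10 4 3 8 12]
After op 8 (in_shuffle): [9 1 2 0 10 11 4 7 3 5 8 6 12 13]
Card 5 is at position 9.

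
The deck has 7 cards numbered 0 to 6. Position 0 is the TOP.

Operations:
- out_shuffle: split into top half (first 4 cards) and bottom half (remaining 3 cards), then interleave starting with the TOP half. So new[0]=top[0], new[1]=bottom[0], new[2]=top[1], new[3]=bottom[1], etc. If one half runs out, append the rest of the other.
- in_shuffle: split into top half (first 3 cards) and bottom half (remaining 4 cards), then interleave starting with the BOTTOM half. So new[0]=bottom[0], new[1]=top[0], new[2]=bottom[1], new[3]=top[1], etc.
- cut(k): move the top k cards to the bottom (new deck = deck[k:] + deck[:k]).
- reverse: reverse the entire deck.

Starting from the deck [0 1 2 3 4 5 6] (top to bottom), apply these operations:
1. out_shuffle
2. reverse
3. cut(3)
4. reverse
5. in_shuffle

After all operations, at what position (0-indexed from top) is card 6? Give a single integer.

Answer: 3

Derivation:
After op 1 (out_shuffle): [0 4 1 5 2 6 3]
After op 2 (reverse): [3 6 2 5 1 4 0]
After op 3 (cut(3)): [5 1 4 0 3 6 2]
After op 4 (reverse): [2 6 3 0 4 1 5]
After op 5 (in_shuffle): [0 2 4 6 1 3 5]
Card 6 is at position 3.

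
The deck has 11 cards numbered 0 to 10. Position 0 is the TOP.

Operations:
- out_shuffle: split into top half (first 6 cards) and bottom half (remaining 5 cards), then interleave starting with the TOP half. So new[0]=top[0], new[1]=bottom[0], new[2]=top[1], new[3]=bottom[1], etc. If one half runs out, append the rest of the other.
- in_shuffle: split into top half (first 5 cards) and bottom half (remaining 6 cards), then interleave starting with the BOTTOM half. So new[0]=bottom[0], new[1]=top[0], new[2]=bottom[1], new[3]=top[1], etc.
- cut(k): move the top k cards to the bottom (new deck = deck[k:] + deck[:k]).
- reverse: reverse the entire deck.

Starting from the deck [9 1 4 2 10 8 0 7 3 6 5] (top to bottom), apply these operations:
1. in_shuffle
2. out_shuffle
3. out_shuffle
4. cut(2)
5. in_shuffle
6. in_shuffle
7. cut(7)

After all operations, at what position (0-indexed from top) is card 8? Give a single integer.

Answer: 10

Derivation:
After op 1 (in_shuffle): [8 9 0 1 7 4 3 2 6 10 5]
After op 2 (out_shuffle): [8 3 9 2 0 6 1 10 7 5 4]
After op 3 (out_shuffle): [8 1 3 10 9 7 2 5 0 4 6]
After op 4 (cut(2)): [3 10 9 7 2 5 0 4 6 8 1]
After op 5 (in_shuffle): [5 3 0 10 4 9 6 7 8 2 1]
After op 6 (in_shuffle): [9 5 6 3 7 0 8 10 2 4 1]
After op 7 (cut(7)): [10 2 4 1 9 5 6 3 7 0 8]
Card 8 is at position 10.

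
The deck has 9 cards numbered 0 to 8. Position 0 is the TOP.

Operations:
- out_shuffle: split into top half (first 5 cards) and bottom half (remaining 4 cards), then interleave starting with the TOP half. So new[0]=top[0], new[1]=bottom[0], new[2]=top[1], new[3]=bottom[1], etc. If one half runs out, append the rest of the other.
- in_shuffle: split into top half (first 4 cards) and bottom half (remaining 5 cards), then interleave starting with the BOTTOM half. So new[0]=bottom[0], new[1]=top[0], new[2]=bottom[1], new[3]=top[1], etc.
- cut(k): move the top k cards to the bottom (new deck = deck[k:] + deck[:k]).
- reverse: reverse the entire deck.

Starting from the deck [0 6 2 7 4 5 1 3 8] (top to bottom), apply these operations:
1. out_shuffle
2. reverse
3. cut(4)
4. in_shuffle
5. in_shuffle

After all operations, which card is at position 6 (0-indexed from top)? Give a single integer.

Answer: 5

Derivation:
After op 1 (out_shuffle): [0 5 6 1 2 3 7 8 4]
After op 2 (reverse): [4 8 7 3 2 1 6 5 0]
After op 3 (cut(4)): [2 1 6 5 0 4 8 7 3]
After op 4 (in_shuffle): [0 2 4 1 8 6 7 5 3]
After op 5 (in_shuffle): [8 0 6 2 7 4 5 1 3]
Position 6: card 5.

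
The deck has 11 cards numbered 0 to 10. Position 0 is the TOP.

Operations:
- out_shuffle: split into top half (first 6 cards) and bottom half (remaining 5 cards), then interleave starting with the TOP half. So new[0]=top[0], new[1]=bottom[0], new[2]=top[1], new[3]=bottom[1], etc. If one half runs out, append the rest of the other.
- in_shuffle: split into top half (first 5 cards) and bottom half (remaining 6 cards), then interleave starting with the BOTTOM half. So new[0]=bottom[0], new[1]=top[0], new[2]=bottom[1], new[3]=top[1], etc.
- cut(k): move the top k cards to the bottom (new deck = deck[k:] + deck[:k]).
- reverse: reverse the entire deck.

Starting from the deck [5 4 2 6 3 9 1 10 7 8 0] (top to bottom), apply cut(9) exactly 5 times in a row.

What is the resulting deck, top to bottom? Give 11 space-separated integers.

Answer: 4 2 6 3 9 1 10 7 8 0 5

Derivation:
After op 1 (cut(9)): [8 0 5 4 2 6 3 9 1 10 7]
After op 2 (cut(9)): [10 7 8 0 5 4 2 6 3 9 1]
After op 3 (cut(9)): [9 1 10 7 8 0 5 4 2 6 3]
After op 4 (cut(9)): [6 3 9 1 10 7 8 0 5 4 2]
After op 5 (cut(9)): [4 2 6 3 9 1 10 7 8 0 5]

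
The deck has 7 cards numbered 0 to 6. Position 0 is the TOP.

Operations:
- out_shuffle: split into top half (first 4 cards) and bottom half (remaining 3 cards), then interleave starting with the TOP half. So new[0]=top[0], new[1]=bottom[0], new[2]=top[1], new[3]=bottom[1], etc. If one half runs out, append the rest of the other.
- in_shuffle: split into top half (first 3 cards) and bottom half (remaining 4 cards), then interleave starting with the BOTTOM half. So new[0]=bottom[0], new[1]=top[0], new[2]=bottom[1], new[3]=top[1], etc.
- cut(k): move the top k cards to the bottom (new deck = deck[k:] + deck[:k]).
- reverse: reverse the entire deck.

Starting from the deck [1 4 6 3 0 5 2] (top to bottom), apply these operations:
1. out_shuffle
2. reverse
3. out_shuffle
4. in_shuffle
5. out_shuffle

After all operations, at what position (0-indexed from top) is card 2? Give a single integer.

After op 1 (out_shuffle): [1 0 4 5 6 2 3]
After op 2 (reverse): [3 2 6 5 4 0 1]
After op 3 (out_shuffle): [3 4 2 0 6 1 5]
After op 4 (in_shuffle): [0 3 6 4 1 2 5]
After op 5 (out_shuffle): [0 1 3 2 6 5 4]
Card 2 is at position 3.

Answer: 3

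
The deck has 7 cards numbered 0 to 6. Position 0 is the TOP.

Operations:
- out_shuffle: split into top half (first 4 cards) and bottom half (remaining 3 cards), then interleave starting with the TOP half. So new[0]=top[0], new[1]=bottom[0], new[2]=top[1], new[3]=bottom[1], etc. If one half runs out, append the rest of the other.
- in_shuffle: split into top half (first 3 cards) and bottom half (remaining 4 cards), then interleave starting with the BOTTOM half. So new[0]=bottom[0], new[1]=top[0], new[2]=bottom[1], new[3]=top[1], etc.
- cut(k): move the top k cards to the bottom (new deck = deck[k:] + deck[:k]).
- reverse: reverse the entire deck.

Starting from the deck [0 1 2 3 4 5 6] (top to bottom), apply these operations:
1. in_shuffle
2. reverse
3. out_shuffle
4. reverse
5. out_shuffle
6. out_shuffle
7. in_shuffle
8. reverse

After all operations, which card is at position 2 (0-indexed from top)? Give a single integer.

After op 1 (in_shuffle): [3 0 4 1 5 2 6]
After op 2 (reverse): [6 2 5 1 4 0 3]
After op 3 (out_shuffle): [6 4 2 0 5 3 1]
After op 4 (reverse): [1 3 5 0 2 4 6]
After op 5 (out_shuffle): [1 2 3 4 5 6 0]
After op 6 (out_shuffle): [1 5 2 6 3 0 4]
After op 7 (in_shuffle): [6 1 3 5 0 2 4]
After op 8 (reverse): [4 2 0 5 3 1 6]
Position 2: card 0.

Answer: 0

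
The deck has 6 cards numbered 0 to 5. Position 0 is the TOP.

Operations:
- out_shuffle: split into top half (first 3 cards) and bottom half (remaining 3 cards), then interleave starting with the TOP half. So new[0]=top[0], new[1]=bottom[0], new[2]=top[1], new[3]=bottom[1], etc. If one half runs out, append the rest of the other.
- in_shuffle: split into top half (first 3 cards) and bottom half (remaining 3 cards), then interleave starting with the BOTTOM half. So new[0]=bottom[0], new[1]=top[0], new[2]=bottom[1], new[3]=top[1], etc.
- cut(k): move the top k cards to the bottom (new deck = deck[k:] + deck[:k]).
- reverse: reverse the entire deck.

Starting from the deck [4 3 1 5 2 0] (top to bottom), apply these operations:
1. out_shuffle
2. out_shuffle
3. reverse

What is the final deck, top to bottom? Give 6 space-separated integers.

Answer: 0 3 1 5 2 4

Derivation:
After op 1 (out_shuffle): [4 5 3 2 1 0]
After op 2 (out_shuffle): [4 2 5 1 3 0]
After op 3 (reverse): [0 3 1 5 2 4]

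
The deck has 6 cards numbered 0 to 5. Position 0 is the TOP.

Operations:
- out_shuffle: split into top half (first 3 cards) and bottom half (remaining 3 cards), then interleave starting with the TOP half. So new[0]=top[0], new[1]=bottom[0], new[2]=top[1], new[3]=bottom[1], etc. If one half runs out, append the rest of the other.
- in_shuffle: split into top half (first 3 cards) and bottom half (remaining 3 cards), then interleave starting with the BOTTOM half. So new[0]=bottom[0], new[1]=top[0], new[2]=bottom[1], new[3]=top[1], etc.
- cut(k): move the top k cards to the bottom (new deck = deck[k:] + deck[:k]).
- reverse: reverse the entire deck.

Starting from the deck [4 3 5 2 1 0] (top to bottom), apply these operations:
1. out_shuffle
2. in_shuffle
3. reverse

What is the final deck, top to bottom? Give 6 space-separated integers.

After op 1 (out_shuffle): [4 2 3 1 5 0]
After op 2 (in_shuffle): [1 4 5 2 0 3]
After op 3 (reverse): [3 0 2 5 4 1]

Answer: 3 0 2 5 4 1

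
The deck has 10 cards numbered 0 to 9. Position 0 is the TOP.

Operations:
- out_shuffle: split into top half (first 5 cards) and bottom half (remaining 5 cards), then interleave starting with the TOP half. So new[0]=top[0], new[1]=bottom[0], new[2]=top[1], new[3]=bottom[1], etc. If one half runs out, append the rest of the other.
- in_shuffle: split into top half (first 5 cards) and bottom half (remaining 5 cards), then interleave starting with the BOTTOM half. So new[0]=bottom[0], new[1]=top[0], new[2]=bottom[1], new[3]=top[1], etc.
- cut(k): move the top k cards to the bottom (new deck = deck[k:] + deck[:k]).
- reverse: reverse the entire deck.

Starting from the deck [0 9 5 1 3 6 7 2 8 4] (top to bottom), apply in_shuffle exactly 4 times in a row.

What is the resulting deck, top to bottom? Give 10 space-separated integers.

Answer: 8 7 3 5 0 4 2 6 1 9

Derivation:
After op 1 (in_shuffle): [6 0 7 9 2 5 8 1 4 3]
After op 2 (in_shuffle): [5 6 8 0 1 7 4 9 3 2]
After op 3 (in_shuffle): [7 5 4 6 9 8 3 0 2 1]
After op 4 (in_shuffle): [8 7 3 5 0 4 2 6 1 9]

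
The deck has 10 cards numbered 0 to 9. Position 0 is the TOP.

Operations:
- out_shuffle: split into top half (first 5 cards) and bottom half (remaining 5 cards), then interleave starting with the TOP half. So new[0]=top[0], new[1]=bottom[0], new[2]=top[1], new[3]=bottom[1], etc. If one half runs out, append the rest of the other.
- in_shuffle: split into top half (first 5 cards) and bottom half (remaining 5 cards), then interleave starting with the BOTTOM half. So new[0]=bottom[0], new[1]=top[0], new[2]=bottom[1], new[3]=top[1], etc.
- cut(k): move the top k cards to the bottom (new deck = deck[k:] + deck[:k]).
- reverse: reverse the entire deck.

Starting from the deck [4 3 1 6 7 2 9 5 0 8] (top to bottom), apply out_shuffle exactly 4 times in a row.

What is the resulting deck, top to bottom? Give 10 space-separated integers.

Answer: 4 7 0 6 5 1 9 3 2 8

Derivation:
After op 1 (out_shuffle): [4 2 3 9 1 5 6 0 7 8]
After op 2 (out_shuffle): [4 5 2 6 3 0 9 7 1 8]
After op 3 (out_shuffle): [4 0 5 9 2 7 6 1 3 8]
After op 4 (out_shuffle): [4 7 0 6 5 1 9 3 2 8]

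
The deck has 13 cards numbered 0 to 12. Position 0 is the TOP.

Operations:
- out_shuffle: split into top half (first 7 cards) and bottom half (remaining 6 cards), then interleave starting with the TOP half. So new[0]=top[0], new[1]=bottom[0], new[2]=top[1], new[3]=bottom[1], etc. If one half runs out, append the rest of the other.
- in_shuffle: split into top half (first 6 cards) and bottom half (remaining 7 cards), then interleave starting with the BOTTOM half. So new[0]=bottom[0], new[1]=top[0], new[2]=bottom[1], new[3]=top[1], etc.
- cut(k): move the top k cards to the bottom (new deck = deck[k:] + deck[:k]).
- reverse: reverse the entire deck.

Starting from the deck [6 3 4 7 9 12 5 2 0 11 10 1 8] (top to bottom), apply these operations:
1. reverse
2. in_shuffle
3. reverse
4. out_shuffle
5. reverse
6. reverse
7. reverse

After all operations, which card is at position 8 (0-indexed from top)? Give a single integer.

Answer: 3

Derivation:
After op 1 (reverse): [8 1 10 11 0 2 5 12 9 7 4 3 6]
After op 2 (in_shuffle): [5 8 12 1 9 10 7 11 4 0 3 2 6]
After op 3 (reverse): [6 2 3 0 4 11 7 10 9 1 12 8 5]
After op 4 (out_shuffle): [6 10 2 9 3 1 0 12 4 8 11 5 7]
After op 5 (reverse): [7 5 11 8 4 12 0 1 3 9 2 10 6]
After op 6 (reverse): [6 10 2 9 3 1 0 12 4 8 11 5 7]
After op 7 (reverse): [7 5 11 8 4 12 0 1 3 9 2 10 6]
Position 8: card 3.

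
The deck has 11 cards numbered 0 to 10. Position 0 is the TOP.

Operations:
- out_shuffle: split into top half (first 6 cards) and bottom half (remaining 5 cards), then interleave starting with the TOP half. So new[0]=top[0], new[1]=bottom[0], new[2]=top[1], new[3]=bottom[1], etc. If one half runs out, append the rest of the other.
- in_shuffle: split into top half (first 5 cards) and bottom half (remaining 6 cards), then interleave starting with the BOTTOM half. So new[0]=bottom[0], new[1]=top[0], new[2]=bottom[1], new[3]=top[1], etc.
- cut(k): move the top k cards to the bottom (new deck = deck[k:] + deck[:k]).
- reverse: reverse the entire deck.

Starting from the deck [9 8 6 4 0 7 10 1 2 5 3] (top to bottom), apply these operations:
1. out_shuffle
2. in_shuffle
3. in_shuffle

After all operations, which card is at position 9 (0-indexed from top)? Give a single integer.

After op 1 (out_shuffle): [9 10 8 1 6 2 4 5 0 3 7]
After op 2 (in_shuffle): [2 9 4 10 5 8 0 1 3 6 7]
After op 3 (in_shuffle): [8 2 0 9 1 4 3 10 6 5 7]
Position 9: card 5.

Answer: 5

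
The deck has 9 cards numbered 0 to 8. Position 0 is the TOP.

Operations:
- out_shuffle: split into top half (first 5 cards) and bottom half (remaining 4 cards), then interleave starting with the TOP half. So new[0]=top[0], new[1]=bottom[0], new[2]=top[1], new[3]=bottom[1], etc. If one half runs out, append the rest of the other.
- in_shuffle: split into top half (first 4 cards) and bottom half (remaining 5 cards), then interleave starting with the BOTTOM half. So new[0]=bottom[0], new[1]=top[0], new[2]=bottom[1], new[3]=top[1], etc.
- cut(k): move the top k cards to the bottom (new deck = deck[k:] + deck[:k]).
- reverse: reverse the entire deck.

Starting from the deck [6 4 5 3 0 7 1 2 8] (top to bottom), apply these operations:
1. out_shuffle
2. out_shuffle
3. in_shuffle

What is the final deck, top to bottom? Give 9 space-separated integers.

After op 1 (out_shuffle): [6 7 4 1 5 2 3 8 0]
After op 2 (out_shuffle): [6 2 7 3 4 8 1 0 5]
After op 3 (in_shuffle): [4 6 8 2 1 7 0 3 5]

Answer: 4 6 8 2 1 7 0 3 5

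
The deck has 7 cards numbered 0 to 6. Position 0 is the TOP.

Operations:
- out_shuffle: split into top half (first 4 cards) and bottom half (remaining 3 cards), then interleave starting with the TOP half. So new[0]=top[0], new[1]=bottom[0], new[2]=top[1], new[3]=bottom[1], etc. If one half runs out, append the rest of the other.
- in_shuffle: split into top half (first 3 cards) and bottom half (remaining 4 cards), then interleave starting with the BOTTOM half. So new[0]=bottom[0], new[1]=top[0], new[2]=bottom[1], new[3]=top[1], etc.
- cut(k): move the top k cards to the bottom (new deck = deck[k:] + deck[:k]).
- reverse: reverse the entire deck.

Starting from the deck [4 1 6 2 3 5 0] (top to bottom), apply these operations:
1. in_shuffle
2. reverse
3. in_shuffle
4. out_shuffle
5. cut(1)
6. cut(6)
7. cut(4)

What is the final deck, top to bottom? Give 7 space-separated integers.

Answer: 3 2 6 1 4 0 5

Derivation:
After op 1 (in_shuffle): [2 4 3 1 5 6 0]
After op 2 (reverse): [0 6 5 1 3 4 2]
After op 3 (in_shuffle): [1 0 3 6 4 5 2]
After op 4 (out_shuffle): [1 4 0 5 3 2 6]
After op 5 (cut(1)): [4 0 5 3 2 6 1]
After op 6 (cut(6)): [1 4 0 5 3 2 6]
After op 7 (cut(4)): [3 2 6 1 4 0 5]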